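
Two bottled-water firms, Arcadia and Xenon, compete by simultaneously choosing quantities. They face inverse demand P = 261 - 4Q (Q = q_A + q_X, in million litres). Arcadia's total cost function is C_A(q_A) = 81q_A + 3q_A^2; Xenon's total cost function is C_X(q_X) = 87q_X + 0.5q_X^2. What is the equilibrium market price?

Arcadia's profit: π_A = (261 - 4Q)q_A - (81q_A + 3q_A²). Setting ∂π_A/∂q_A = 0: 180 - 14q_A - 4(q_X) = 0.
Xenon's profit: π_X = (261 - 4Q)q_X - (87q_X + (1/2)q_X²). Setting ∂π_X/∂q_X = 0: 174 - 9q_X - 4(q_A) = 0.
Best responses: q_A = (180 - 4q_X)/14, q_X = (174 - 4q_A)/9.
Substituting one into the other gives q_A = 42/5 and q_X = 78/5.
Total output Q = 24, so price P = 261 - 4·24 = 165.

165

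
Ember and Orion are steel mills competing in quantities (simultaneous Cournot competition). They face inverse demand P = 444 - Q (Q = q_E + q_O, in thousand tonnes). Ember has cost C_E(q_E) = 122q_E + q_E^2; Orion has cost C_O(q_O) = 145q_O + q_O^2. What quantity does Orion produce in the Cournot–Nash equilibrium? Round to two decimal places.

58.27

Ember's profit: π_E = (444 - Q)q_E - (122q_E + q_E²). Setting ∂π_E/∂q_E = 0: 322 - 4q_E - (q_O) = 0.
Orion's profit: π_O = (444 - Q)q_O - (145q_O + q_O²). Setting ∂π_O/∂q_O = 0: 299 - 4q_O - (q_E) = 0.
Best responses: q_E = (322 - q_O)/4, q_O = (299 - q_E)/4.
Solving the pair: q_E = 989/15, q_O = 874/15.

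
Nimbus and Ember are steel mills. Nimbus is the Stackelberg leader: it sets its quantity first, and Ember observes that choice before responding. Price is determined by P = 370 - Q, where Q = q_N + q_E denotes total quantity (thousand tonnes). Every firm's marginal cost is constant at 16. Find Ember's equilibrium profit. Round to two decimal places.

The follower Ember best-responds to any q_N: π_E = (370 - Q)q_E - 16q_E.
∂π_E/∂q_E = 354 - q_N - 2q_E = 0 gives the reaction function q_E = (354 - q_N)/2.
Nimbus substitutes q_E(q_N) into its own profit: π_N = q_N(370 - q_N - (354 - q_N)/2) - 16q_N = (193 - (1/2)q_N)q_N - 16q_N.
Maximising: ∂π_N/∂q_N = 177 - q_N = 0, giving q_N = 177.
Then q_E = (354 - 177)/2 = 177/2.
Price P = 370 - 531/2 = 209/2.
Ember's profit: (209/2 - 16)·(177/2) = 7832.2500.

7832.25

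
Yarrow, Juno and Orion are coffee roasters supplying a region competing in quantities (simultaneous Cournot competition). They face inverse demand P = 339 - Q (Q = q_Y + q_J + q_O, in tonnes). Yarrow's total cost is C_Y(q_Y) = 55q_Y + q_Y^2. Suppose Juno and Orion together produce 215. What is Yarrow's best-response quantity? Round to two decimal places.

With rivals' combined output fixed at 215, Yarrow's profit is π_Y = (339 - 215 - q_Y)q_Y - (55q_Y + q_Y²) = (124 - q_Y)q_Y - (55q_Y + q_Y²).
∂π_Y/∂q_Y = 69 - 4q_Y = 0, so q_Y = 69/4.

17.25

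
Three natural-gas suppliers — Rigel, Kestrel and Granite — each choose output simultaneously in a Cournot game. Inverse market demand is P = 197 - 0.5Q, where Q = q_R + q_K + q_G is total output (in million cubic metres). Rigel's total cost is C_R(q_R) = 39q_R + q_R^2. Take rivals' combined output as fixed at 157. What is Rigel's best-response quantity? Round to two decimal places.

26.50

With rivals' combined output fixed at 157, Rigel's profit is π_R = (197 - (1/2)·157 - (1/2)q_R)q_R - (39q_R + q_R²) = (237/2 - (1/2)q_R)q_R - (39q_R + q_R²).
∂π_R/∂q_R = 159/2 - 3q_R = 0, so q_R = 53/2.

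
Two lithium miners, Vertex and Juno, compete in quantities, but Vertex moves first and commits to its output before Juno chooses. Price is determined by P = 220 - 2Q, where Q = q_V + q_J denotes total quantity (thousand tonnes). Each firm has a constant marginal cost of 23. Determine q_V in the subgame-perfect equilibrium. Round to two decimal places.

49.25

Solve by backward induction. Given q_V, the follower Juno maximises π_J = (220 - 2q_V - 2q_J)q_J - 23q_J.
Setting the follower's marginal profit to zero, 197 - 2q_V - 4q_J = 0, i.e. q_J = (197 - 2q_V)/4.
The leader anticipates this reaction. Substituting into P = 220 - 2Q gives P = 243/2 - q_V, so π_V = (243/2 - q_V)q_V - 23q_V.
The leader's first-order condition 197/2 - 2q_V = 0 yields q_V = 197/4.
Then q_J = (197 - 2·(197/4))/4 = 197/8.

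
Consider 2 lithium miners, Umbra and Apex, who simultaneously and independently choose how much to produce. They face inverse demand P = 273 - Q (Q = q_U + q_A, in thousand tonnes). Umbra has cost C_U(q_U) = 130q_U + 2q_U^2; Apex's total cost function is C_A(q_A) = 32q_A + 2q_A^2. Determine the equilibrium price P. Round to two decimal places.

Umbra's profit: π_U = (273 - Q)q_U - (130q_U + 2q_U²). Setting ∂π_U/∂q_U = 0: 143 - 6q_U - (q_A) = 0.
Apex's first-order condition: 241 - 6q_A - (q_U) = 0.
Rearranging gives the reaction functions q_U = (143 - q_A)/6 and q_A = (241 - q_U)/6.
Solving the pair: q_U = 617/35, q_A = 1303/35.
Total output Q = 384/7, so price P = 273 - 384/7 = 1527/7.

218.14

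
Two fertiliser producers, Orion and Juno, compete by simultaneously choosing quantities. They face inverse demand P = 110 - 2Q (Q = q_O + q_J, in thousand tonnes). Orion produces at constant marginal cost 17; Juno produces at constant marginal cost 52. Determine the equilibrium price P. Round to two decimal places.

Orion's profit: π_O = (110 - 2Q)q_O - (17q_O). Setting ∂π_O/∂q_O = 0: 93 - 4q_O - 2(q_J) = 0.
Juno's first-order condition: 58 - 4q_J - 2(q_O) = 0.
So q_O = (93 - 2q_J)/4 and q_J = (58 - 2q_O)/4.
Solving the pair: q_O = 64/3, q_J = 23/6.
Total output Q = 151/6, so price P = 110 - 2·(151/6) = 179/3.

59.67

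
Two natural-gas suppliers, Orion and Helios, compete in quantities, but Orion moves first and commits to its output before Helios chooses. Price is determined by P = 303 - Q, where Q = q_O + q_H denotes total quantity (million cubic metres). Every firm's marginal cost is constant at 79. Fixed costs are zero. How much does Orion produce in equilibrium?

The follower Helios best-responds to any q_O: π_H = (303 - Q)q_H - 79q_H.
Setting the follower's marginal profit to zero, 224 - q_O - 2q_H = 0, i.e. q_H = (224 - q_O)/2.
The leader anticipates this reaction. Substituting into P = 303 - Q gives P = 191 - (1/2)q_O, so π_O = (191 - (1/2)q_O)q_O - 79q_O.
Leader FOC: 112 - q_O = 0, so q_O = 112.
Then q_H = (224 - 112)/2 = 56.

112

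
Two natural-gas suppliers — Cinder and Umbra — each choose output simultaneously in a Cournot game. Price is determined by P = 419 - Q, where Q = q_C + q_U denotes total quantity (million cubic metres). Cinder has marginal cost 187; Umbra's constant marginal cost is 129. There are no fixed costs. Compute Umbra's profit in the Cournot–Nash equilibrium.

13456

Cinder's profit: π_C = (419 - Q)q_C - (187q_C). Setting ∂π_C/∂q_C = 0: 232 - 2q_C - (q_U) = 0.
Umbra's first-order condition: 290 - 2q_U - (q_C) = 0.
Rearranging gives the reaction functions q_C = (232 - q_U)/2 and q_U = (290 - q_C)/2.
Substituting one into the other gives q_C = 58 and q_U = 116.
Price P = 419 - 174 = 245.
Umbra's profit: (245 - 129)·116 = 13456.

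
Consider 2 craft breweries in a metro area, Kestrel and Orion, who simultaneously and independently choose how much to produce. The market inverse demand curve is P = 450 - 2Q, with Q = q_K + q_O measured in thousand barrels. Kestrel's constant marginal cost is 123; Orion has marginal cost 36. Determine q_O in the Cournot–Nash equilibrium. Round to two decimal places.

Kestrel's profit: π_K = (450 - 2Q)q_K - (123q_K). Setting ∂π_K/∂q_K = 0: 327 - 4q_K - 2(q_O) = 0.
Orion's first-order condition: 414 - 4q_O - 2(q_K) = 0.
So q_K = (327 - 2q_O)/4 and q_O = (414 - 2q_K)/4.
Solving the pair: q_K = 40, q_O = 167/2.

83.50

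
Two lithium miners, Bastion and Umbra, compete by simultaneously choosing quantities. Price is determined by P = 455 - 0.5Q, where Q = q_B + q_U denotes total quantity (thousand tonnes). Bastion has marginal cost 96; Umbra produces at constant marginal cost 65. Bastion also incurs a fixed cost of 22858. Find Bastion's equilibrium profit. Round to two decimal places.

1049.56

Bastion's profit: π_B = (455 - 0.5Q)q_B - (96q_B). Setting ∂π_B/∂q_B = 0: 359 - q_B - (1/2)(q_U) = 0.
Umbra's profit: π_U = (455 - 0.5Q)q_U - (65q_U). Setting ∂π_U/∂q_U = 0: 390 - q_U - (1/2)(q_B) = 0.
So q_B = (359 - (1/2)q_U) and q_U = (390 - (1/2)q_B).
Solving the pair: q_B = 656/3, q_U = 842/3.
Price P = 455 - (1/2)·(1498/3) = 616/3.
Bastion's profit: (616/3 - 96)·(656/3) - 22858 = 1049.5556.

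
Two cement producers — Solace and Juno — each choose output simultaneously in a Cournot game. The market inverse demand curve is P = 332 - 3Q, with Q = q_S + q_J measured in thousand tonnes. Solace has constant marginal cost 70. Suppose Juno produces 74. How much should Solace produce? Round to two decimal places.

6.67

With the rival's output fixed at 74, Solace's profit is π_S = (332 - 3·74 - 3q_S)q_S - (70q_S) = (110 - 3q_S)q_S - (70q_S).
∂π_S/∂q_S = 40 - 6q_S = 0, so q_S = 20/3.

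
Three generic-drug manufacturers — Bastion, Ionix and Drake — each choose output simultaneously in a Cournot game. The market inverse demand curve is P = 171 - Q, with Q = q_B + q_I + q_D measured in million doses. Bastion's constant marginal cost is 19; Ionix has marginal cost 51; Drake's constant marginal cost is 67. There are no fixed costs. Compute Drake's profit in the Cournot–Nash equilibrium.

100

Bastion's profit: π_B = (171 - Q)q_B - (19q_B). Setting ∂π_B/∂q_B = 0: 152 - 2q_B - (q_I + q_D) = 0.
Ionix's first-order condition: 120 - 2q_I - (q_B + q_D) = 0.
Drake's profit: π_D = (171 - Q)q_D - (67q_D). Setting ∂π_D/∂q_D = 0: 104 - 2q_D - (q_B + q_I) = 0.
Adding the 3 first-order conditions: 376 − 4Q = 0, so Q = 94.
Back-substituting: q_B = (152 − 94) = 58, q_I = (120 − 94) = 26, q_D = (104 − 94) = 10.
Price P = 171 - 94 = 77.
Drake's profit: (77 - 67)·10 = 100.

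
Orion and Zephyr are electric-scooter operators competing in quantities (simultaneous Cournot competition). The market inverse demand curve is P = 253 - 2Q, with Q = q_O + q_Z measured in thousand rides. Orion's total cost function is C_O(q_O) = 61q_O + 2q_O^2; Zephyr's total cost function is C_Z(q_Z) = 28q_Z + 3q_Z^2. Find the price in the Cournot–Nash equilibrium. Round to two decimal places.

177.05

Orion's profit: π_O = (253 - 2Q)q_O - (61q_O + 2q_O²). Setting ∂π_O/∂q_O = 0: 192 - 8q_O - 2(q_Z) = 0.
Zephyr's first-order condition: 225 - 10q_Z - 2(q_O) = 0.
So q_O = (192 - 2q_Z)/8 and q_Z = (225 - 2q_O)/10.
Substituting one into the other gives q_O = 735/38 and q_Z = 354/19.
Total output Q = 1443/38, so price P = 253 - 2·(1443/38) = 177.0526.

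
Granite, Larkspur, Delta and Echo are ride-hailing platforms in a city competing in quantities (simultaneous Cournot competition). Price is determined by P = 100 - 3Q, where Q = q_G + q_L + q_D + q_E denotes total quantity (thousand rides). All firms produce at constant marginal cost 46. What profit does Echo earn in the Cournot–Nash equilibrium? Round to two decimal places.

38.88

Each firm earns π_i = (100 - 3Q)q_i - 46q_i.
First-order condition (treating rivals' output as given): 54 - 6q_i - 3·Σ_{j≠i} q_j = 0.
With identical firms every q_j equals q_i, so Σ_{j≠i} q_j = 3q_i and 54 = 15q_i, giving q_i = 18/5.
Price P = 100 - 3·(72/5) = 284/5.
Echo's profit: (284/5 - 46)·(18/5) = 972/25.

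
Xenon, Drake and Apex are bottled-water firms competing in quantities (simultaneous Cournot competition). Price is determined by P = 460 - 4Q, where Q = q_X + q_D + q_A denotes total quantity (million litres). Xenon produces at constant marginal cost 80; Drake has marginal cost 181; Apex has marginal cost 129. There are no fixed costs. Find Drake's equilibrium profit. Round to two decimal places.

248.06

Xenon's profit: π_X = (460 - 4Q)q_X - (80q_X). Setting ∂π_X/∂q_X = 0: 380 - 8q_X - 4(q_D + q_A) = 0.
Drake's first-order condition: 279 - 8q_D - 4(q_X + q_A) = 0.
Apex's first-order condition: 331 - 8q_A - 4(q_X + q_D) = 0.
Adding the 3 conditions: 990 − 8Q − 8Q = 0, i.e. Q = 495/8.
Back-substituting: q_X = (380 − 495/2)/4 = 265/8, q_D = (279 − 495/2)/4 = 63/8, q_A = (331 − 495/2)/4 = 167/8.
Price P = 460 - 4·(495/8) = 425/2.
Drake's profit: (425/2 - 181)·(63/8) = 248.0625.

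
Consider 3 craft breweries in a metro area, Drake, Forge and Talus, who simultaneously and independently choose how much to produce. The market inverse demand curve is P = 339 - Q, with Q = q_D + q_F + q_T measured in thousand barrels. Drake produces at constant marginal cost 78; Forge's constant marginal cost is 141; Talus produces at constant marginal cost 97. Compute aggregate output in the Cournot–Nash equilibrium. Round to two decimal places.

Drake's profit: π_D = (339 - Q)q_D - (78q_D). Setting ∂π_D/∂q_D = 0: 261 - 2q_D - (q_F + q_T) = 0.
Forge's first-order condition: 198 - 2q_F - (q_D + q_T) = 0.
Talus's profit: π_T = (339 - Q)q_T - (97q_T). Setting ∂π_T/∂q_T = 0: 242 - 2q_T - (q_D + q_F) = 0.
Summing all 3 equations gives 701 − 4Q = 0, hence Q = 701/4.
Back-substituting: q_D = (261 − 701/4) = 343/4, q_F = (198 − 701/4) = 91/4, q_T = (242 − 701/4) = 267/4.
Total output Q = 343/4 + 91/4 + 267/4 = 701/4.

175.25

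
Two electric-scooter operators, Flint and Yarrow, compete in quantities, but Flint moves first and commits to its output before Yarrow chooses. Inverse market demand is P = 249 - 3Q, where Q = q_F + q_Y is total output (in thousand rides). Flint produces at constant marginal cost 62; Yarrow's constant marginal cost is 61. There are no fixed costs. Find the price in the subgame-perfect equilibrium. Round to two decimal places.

108.50

The follower Yarrow best-responds to any q_F: π_Y = (249 - 3Q)q_Y - 61q_Y.
∂π_Y/∂q_Y = 188 - 3q_F - 6q_Y = 0 gives the reaction function q_Y = (188 - 3q_F)/6.
The leader anticipates this reaction. Substituting into P = 249 - 3Q gives P = 155 - (3/2)q_F, so π_F = (155 - (3/2)q_F)q_F - 62q_F.
Maximising: ∂π_F/∂q_F = 93 - 3q_F = 0, giving q_F = 31.
Then q_Y = (188 - 3·31)/6 = 95/6.
Total output Q = 281/6, so price P = 249 - 3·(281/6) = 217/2.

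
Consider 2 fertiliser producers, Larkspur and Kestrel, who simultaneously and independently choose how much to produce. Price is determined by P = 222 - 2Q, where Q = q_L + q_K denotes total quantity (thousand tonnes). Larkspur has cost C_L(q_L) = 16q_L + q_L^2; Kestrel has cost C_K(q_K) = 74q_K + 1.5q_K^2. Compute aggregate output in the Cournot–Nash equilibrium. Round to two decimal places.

Larkspur's profit: π_L = (222 - 2Q)q_L - (16q_L + q_L²). Setting ∂π_L/∂q_L = 0: 206 - 6q_L - 2(q_K) = 0.
Kestrel's profit: π_K = (222 - 2Q)q_K - (74q_K + (3/2)q_K²). Setting ∂π_K/∂q_K = 0: 148 - 7q_K - 2(q_L) = 0.
Rearranging gives the reaction functions q_L = (206 - 2q_K)/6 and q_K = (148 - 2q_L)/7.
Substituting one into the other gives q_L = 573/19 and q_K = 238/19.
Total output Q = 573/19 + 238/19 = 811/19.

42.68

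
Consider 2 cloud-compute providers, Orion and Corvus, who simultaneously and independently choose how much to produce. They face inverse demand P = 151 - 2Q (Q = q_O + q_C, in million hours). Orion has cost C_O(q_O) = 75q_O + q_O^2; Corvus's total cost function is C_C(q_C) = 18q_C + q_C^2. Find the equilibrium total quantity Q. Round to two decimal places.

26.13

Orion's profit: π_O = (151 - 2Q)q_O - (75q_O + q_O²). Setting ∂π_O/∂q_O = 0: 76 - 6q_O - 2(q_C) = 0.
Corvus's first-order condition: 133 - 6q_C - 2(q_O) = 0.
So q_O = (76 - 2q_C)/6 and q_C = (133 - 2q_O)/6.
Solving the pair: q_O = 95/16, q_C = 323/16.
Total output Q = 95/16 + 323/16 = 209/8.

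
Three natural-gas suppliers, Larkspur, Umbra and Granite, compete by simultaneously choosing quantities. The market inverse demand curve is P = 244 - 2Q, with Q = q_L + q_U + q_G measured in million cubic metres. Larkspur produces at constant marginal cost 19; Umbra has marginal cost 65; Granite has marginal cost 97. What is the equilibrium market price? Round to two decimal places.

106.25

Larkspur's profit: π_L = (244 - 2Q)q_L - (19q_L). Setting ∂π_L/∂q_L = 0: 225 - 4q_L - 2(q_U + q_G) = 0.
Umbra's profit: π_U = (244 - 2Q)q_U - (65q_U). Setting ∂π_U/∂q_U = 0: 179 - 4q_U - 2(q_L + q_G) = 0.
Granite's first-order condition: 147 - 4q_G - 2(q_L + q_U) = 0.
Summing all 3 equations gives 551 − 8Q = 0, hence Q = 551/8.
Back-substituting: q_L = (225 − 551/4)/2 = 349/8, q_U = (179 − 551/4)/2 = 165/8, q_G = (147 − 551/4)/2 = 37/8.
Total output Q = 551/8, so price P = 244 - 2·(551/8) = 425/4.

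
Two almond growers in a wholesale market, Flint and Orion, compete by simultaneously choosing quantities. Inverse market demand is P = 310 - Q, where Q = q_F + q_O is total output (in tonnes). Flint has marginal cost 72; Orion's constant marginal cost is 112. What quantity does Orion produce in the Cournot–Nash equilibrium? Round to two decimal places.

52.67

Flint's profit: π_F = (310 - Q)q_F - (72q_F). Setting ∂π_F/∂q_F = 0: 238 - 2q_F - (q_O) = 0.
Orion's first-order condition: 198 - 2q_O - (q_F) = 0.
So q_F = (238 - q_O)/2 and q_O = (198 - q_F)/2.
Substituting one into the other gives q_F = 278/3 and q_O = 158/3.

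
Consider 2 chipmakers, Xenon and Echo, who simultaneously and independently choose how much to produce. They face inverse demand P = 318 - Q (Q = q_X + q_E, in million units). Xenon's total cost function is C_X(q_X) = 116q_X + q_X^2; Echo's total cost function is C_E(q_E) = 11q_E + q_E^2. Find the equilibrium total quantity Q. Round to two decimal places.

Xenon's profit: π_X = (318 - Q)q_X - (116q_X + q_X²). Setting ∂π_X/∂q_X = 0: 202 - 4q_X - (q_E) = 0.
Echo's profit: π_E = (318 - Q)q_E - (11q_E + q_E²). Setting ∂π_E/∂q_E = 0: 307 - 4q_E - (q_X) = 0.
Rearranging gives the reaction functions q_X = (202 - q_E)/4 and q_E = (307 - q_X)/4.
Substituting one into the other gives q_X = 167/5 and q_E = 342/5.
Total output Q = 167/5 + 342/5 = 509/5.

101.80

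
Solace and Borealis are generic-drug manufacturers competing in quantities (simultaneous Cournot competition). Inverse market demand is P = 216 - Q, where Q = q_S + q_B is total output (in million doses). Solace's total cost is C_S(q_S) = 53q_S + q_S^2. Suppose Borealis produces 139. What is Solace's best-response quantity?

6

With the rival's output fixed at 139, Solace's profit is π_S = (216 - 139 - q_S)q_S - (53q_S + q_S²) = (77 - q_S)q_S - (53q_S + q_S²).
∂π_S/∂q_S = 24 - 4q_S = 0, so q_S = 6.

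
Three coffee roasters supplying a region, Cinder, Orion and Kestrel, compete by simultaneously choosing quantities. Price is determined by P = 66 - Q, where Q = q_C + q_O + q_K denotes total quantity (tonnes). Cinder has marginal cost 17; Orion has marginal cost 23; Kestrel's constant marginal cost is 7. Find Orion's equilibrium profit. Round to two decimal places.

27.56

Cinder's profit: π_C = (66 - Q)q_C - (17q_C). Setting ∂π_C/∂q_C = 0: 49 - 2q_C - (q_O + q_K) = 0.
Orion's first-order condition: 43 - 2q_O - (q_C + q_K) = 0.
Kestrel's first-order condition: 59 - 2q_K - (q_C + q_O) = 0.
Summing all 3 equations gives 151 − 4Q = 0, hence Q = 151/4.
Back-substituting: q_C = (49 − 151/4) = 45/4, q_O = (43 − 151/4) = 21/4, q_K = (59 − 151/4) = 85/4.
Price P = 66 - 151/4 = 113/4.
Orion's profit: (113/4 - 23)·(21/4) = 441/16.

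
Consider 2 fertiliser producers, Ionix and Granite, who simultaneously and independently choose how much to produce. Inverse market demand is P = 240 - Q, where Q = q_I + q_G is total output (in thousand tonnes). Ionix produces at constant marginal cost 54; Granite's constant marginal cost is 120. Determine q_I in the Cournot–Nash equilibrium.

Ionix's profit: π_I = (240 - Q)q_I - (54q_I). Setting ∂π_I/∂q_I = 0: 186 - 2q_I - (q_G) = 0.
Granite's first-order condition: 120 - 2q_G - (q_I) = 0.
So q_I = (186 - q_G)/2 and q_G = (120 - q_I)/2.
Substituting one into the other gives q_I = 84 and q_G = 18.

84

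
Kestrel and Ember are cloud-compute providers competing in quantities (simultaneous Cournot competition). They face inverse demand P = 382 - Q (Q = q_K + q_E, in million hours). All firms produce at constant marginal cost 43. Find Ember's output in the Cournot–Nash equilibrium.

113

Each firm earns π_i = (382 - Q)q_i - 43q_i.
First-order condition (treating rivals' output as given): 339 - 2q_i - q_j = 0.
With identical firms every q_j equals q_i, so q_j = q_i and 339 = 3q_i, giving q_i = 113.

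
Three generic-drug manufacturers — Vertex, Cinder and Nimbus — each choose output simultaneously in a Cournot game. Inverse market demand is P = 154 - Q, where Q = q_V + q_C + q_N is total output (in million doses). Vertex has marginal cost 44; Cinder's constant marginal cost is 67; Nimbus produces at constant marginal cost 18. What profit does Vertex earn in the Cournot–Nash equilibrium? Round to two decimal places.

715.56

Vertex's profit: π_V = (154 - Q)q_V - (44q_V). Setting ∂π_V/∂q_V = 0: 110 - 2q_V - (q_C + q_N) = 0.
Cinder's profit: π_C = (154 - Q)q_C - (67q_C). Setting ∂π_C/∂q_C = 0: 87 - 2q_C - (q_V + q_N) = 0.
Nimbus's first-order condition: 136 - 2q_N - (q_V + q_C) = 0.
Summing all 3 equations gives 333 − 4Q = 0, hence Q = 333/4.
Back-substituting: q_V = (110 − 333/4) = 107/4, q_C = (87 − 333/4) = 15/4, q_N = (136 − 333/4) = 211/4.
Price P = 154 - 333/4 = 283/4.
Vertex's profit: (283/4 - 44)·(107/4) = 715.5625.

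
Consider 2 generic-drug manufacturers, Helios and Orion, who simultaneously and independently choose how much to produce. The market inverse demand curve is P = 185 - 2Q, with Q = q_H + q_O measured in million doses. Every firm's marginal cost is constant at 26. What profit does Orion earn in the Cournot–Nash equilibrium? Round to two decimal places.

A representative firm's profit is π_i = q_i(185 - 2Q) - 26q_i.
Setting ∂π_i/∂q_i = 0 with rivals' quantities fixed: 159 - 4q_i - 2q_j = 0.
With identical firms every q_j equals q_i, so q_j = q_i and 159 = 6q_i, giving q_i = 53/2.
Price P = 185 - 2·53 = 79.
Orion's profit: (79 - 26)·(53/2) = 1404.5000.

1404.50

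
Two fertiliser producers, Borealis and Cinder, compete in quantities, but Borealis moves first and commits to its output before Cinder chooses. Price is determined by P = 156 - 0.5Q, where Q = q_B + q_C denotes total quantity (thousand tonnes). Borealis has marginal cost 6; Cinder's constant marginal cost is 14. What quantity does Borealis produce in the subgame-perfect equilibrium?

158

Solve by backward induction. Given q_B, the follower Cinder maximises π_C = (156 - (1/2)q_B - (1/2)q_C)q_C - 14q_C.
Setting the follower's marginal profit to zero, 142 - (1/2)q_B - q_C = 0, i.e. q_C = (142 - (1/2)q_B).
The leader anticipates this reaction. Substituting into P = 156 - 0.5Q gives P = 85 - (1/4)q_B, so π_B = (85 - (1/4)q_B)q_B - 6q_B.
Maximising: ∂π_B/∂q_B = 79 - (1/2)q_B = 0, giving q_B = 158.
Then q_C = (142 - (1/2)·158) = 63.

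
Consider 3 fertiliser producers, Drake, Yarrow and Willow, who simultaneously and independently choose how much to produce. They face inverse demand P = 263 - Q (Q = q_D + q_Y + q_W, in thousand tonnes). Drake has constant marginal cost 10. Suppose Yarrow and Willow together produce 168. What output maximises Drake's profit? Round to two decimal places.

42.50

With rivals' combined output fixed at 168, Drake's profit is π_D = (263 - 168 - q_D)q_D - (10q_D) = (95 - q_D)q_D - (10q_D).
∂π_D/∂q_D = 85 - 2q_D = 0, so q_D = 85/2.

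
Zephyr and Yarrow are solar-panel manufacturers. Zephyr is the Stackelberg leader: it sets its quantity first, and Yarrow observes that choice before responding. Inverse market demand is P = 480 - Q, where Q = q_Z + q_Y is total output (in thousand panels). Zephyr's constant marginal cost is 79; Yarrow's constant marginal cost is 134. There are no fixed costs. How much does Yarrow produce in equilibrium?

Solve by backward induction. Given q_Z, the follower Yarrow maximises π_Y = (480 - q_Z - q_Y)q_Y - 134q_Y.
Setting the follower's marginal profit to zero, 346 - q_Z - 2q_Y = 0, i.e. q_Y = (346 - q_Z)/2.
Zephyr substitutes q_Y(q_Z) into its own profit: π_Z = q_Z(480 - q_Z - (346 - q_Z)/2) - 79q_Z = (307 - (1/2)q_Z)q_Z - 79q_Z.
Maximising: ∂π_Z/∂q_Z = 228 - q_Z = 0, giving q_Z = 228.
Then q_Y = (346 - 228)/2 = 59.

59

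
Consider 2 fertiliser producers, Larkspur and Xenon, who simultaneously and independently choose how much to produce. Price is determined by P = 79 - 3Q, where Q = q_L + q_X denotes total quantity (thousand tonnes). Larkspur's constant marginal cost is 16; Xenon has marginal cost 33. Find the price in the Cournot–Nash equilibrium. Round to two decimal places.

Larkspur's profit: π_L = (79 - 3Q)q_L - (16q_L). Setting ∂π_L/∂q_L = 0: 63 - 6q_L - 3(q_X) = 0.
Xenon's first-order condition: 46 - 6q_X - 3(q_L) = 0.
Rearranging gives the reaction functions q_L = (63 - 3q_X)/6 and q_X = (46 - 3q_L)/6.
Solving the pair: q_L = 80/9, q_X = 29/9.
Total output Q = 109/9, so price P = 79 - 3·(109/9) = 128/3.

42.67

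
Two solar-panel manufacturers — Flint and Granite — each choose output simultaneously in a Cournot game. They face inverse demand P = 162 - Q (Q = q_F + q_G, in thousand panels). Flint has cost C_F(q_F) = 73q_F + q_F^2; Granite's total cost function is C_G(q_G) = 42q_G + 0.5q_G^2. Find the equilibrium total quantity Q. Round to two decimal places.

48.91

Flint's profit: π_F = (162 - Q)q_F - (73q_F + q_F²). Setting ∂π_F/∂q_F = 0: 89 - 4q_F - (q_G) = 0.
Granite's first-order condition: 120 - 3q_G - (q_F) = 0.
So q_F = (89 - q_G)/4 and q_G = (120 - q_F)/3.
Solving the pair: q_F = 147/11, q_G = 391/11.
Total output Q = 147/11 + 391/11 = 538/11.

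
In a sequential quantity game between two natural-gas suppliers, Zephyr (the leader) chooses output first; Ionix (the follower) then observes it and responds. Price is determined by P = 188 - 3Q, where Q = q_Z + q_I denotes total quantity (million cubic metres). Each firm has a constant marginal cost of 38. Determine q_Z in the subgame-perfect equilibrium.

25

Solve by backward induction. Given q_Z, the follower Ionix maximises π_I = (188 - 3q_Z - 3q_I)q_I - 38q_I.
Setting the follower's marginal profit to zero, 150 - 3q_Z - 6q_I = 0, i.e. q_I = (150 - 3q_Z)/6.
Zephyr substitutes q_I(q_Z) into its own profit: π_Z = q_Z(188 - 3q_Z - (150 - 3q_Z)/2) - 38q_Z = (113 - (3/2)q_Z)q_Z - 38q_Z.
The leader's first-order condition 75 - 3q_Z = 0 yields q_Z = 25.
Then q_I = (150 - 3·25)/6 = 25/2.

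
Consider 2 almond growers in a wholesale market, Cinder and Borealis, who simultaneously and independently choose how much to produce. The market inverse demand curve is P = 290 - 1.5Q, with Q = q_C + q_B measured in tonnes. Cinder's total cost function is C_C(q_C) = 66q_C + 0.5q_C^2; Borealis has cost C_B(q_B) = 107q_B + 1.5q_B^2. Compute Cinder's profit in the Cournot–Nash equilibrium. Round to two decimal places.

4835.85

Cinder's profit: π_C = (290 - 1.5Q)q_C - (66q_C + (1/2)q_C²). Setting ∂π_C/∂q_C = 0: 224 - 4q_C - (3/2)(q_B) = 0.
Borealis's first-order condition: 183 - 6q_B - (3/2)(q_C) = 0.
Rearranging gives the reaction functions q_C = (224 - (3/2)q_B)/4 and q_B = (183 - (3/2)q_C)/6.
Solving the pair: q_C = 1426/29, q_B = 528/29.
Price P = 290 - (3/2)·(1954/29) = 188.9310.
Cinder's profit: 188.9310·(1426/29) - 66·(1426/29) - (1/2)(1426/29)² = 4835.8526.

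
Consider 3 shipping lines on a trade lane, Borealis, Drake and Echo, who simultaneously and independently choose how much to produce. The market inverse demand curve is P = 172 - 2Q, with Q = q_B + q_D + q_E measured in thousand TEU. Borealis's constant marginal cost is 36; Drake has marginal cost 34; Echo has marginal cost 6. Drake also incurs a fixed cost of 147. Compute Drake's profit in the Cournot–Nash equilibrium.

245

Borealis's profit: π_B = (172 - 2Q)q_B - (36q_B). Setting ∂π_B/∂q_B = 0: 136 - 4q_B - 2(q_D + q_E) = 0.
Drake's profit: π_D = (172 - 2Q)q_D - (34q_D). Setting ∂π_D/∂q_D = 0: 138 - 4q_D - 2(q_B + q_E) = 0.
Echo's first-order condition: 166 - 4q_E - 2(q_B + q_D) = 0.
Summing all 3 equations gives 440 − 8Q = 0, hence Q = 55.
Back-substituting: q_B = (136 − 110)/2 = 13, q_D = (138 − 110)/2 = 14, q_E = (166 − 110)/2 = 28.
Price P = 172 - 2·55 = 62.
Drake's profit: (62 - 34)·14 - 147 = 245.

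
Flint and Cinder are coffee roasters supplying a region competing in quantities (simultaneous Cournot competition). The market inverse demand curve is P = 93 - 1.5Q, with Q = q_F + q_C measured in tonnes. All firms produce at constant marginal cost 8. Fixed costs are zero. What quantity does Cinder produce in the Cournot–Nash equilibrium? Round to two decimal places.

18.89

Each firm earns π_i = (93 - 1.5Q)q_i - 8q_i.
Setting ∂π_i/∂q_i = 0 with rivals' quantities fixed: 85 - 3q_i - (3/2)q_j = 0.
By symmetry each firm produces the same amount; substituting q_j = q_i yields q_i = 85/(9/2) = 170/9.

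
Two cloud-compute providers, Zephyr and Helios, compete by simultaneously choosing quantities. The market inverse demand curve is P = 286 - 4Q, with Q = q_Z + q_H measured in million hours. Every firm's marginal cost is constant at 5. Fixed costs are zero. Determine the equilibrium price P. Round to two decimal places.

Each firm earns π_i = (286 - 4Q)q_i - 5q_i.
Setting ∂π_i/∂q_i = 0 with rivals' quantities fixed: 281 - 8q_i - 4q_j = 0.
By symmetry each firm produces the same amount; substituting q_j = q_i yields q_i = 281/12.
Total output Q = 281/6, so price P = 286 - 4·(281/6) = 296/3.

98.67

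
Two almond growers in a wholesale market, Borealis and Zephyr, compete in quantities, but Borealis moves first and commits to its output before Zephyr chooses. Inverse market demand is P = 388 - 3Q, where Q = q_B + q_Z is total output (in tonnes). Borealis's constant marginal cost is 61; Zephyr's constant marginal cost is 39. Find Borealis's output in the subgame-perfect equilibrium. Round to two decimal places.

The follower Zephyr best-responds to any q_B: π_Z = (388 - 3Q)q_Z - 39q_Z.
Setting the follower's marginal profit to zero, 349 - 3q_B - 6q_Z = 0, i.e. q_Z = (349 - 3q_B)/6.
Borealis substitutes q_Z(q_B) into its own profit: π_B = q_B(388 - 3q_B - (349 - 3q_B)/2) - 61q_B = (427/2 - (3/2)q_B)q_B - 61q_B.
Maximising: ∂π_B/∂q_B = 305/2 - 3q_B = 0, giving q_B = 305/6.
Then q_Z = (349 - 3·(305/6))/6 = 131/4.

50.83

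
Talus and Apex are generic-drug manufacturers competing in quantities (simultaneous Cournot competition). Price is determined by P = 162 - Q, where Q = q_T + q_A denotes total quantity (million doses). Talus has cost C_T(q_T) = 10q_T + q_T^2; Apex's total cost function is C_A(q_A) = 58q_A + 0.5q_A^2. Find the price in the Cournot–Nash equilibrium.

Talus's profit: π_T = (162 - Q)q_T - (10q_T + q_T²). Setting ∂π_T/∂q_T = 0: 152 - 4q_T - (q_A) = 0.
Apex's profit: π_A = (162 - Q)q_A - (58q_A + (1/2)q_A²). Setting ∂π_A/∂q_A = 0: 104 - 3q_A - (q_T) = 0.
So q_T = (152 - q_A)/4 and q_A = (104 - q_T)/3.
Substituting one into the other gives q_T = 32 and q_A = 24.
Total output Q = 56, so price P = 162 - 56 = 106.

106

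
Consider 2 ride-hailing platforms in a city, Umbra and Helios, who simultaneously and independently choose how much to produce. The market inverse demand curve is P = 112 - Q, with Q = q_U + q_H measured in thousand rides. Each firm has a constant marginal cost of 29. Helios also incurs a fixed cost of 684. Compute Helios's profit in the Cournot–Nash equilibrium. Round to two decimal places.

81.44

A representative firm's profit is π_i = q_i(112 - Q) - 29q_i.
First-order condition (treating rivals' output as given): 83 - 2q_i - q_j = 0.
By symmetry each firm produces the same amount; substituting q_j = q_i yields q_i = 83/3.
Price P = 112 - 166/3 = 170/3.
Helios's profit: (170/3 - 29)·(83/3) - 684 = 733/9.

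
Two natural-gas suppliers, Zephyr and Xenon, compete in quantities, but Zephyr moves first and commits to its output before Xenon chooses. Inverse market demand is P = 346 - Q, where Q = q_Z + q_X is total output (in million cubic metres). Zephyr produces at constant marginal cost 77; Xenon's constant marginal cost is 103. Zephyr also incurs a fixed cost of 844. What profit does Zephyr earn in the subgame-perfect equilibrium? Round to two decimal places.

10034.13

Solve by backward induction. Given q_Z, the follower Xenon maximises π_X = (346 - q_Z - q_X)q_X - 103q_X.
Setting the follower's marginal profit to zero, 243 - q_Z - 2q_X = 0, i.e. q_X = (243 - q_Z)/2.
Zephyr substitutes q_X(q_Z) into its own profit: π_Z = q_Z(346 - q_Z - (243 - q_Z)/2) - 77q_Z = (449/2 - (1/2)q_Z)q_Z - 77q_Z.
The leader's first-order condition 295/2 - q_Z = 0 yields q_Z = 295/2.
Then q_X = (243 - 295/2)/2 = 191/4.
Price P = 346 - 781/4 = 603/4.
Zephyr's profit: (603/4 - 77)·(295/2) - 844 = 10034.1250.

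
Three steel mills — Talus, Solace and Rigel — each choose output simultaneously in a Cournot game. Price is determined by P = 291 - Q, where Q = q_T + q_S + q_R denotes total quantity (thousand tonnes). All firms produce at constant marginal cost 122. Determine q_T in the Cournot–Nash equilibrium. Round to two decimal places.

A representative firm's profit is π_i = q_i(291 - Q) - 122q_i.
Setting ∂π_i/∂q_i = 0 with rivals' quantities fixed: 169 - 2q_i - Σ_{j≠i} q_j = 0.
By symmetry each firm produces the same amount; substituting Σ_{j≠i} q_j = 2q_i yields q_i = 169/4.

42.25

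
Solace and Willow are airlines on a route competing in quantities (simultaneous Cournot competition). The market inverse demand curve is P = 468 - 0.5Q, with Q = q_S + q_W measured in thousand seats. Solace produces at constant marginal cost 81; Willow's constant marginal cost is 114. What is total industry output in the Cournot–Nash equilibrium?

494

Solace's profit: π_S = (468 - 0.5Q)q_S - (81q_S). Setting ∂π_S/∂q_S = 0: 387 - q_S - (1/2)(q_W) = 0.
Willow's first-order condition: 354 - q_W - (1/2)(q_S) = 0.
Rearranging gives the reaction functions q_S = (387 - (1/2)q_W) and q_W = (354 - (1/2)q_S).
Substituting one into the other gives q_S = 280 and q_W = 214.
Total output Q = 280 + 214 = 494.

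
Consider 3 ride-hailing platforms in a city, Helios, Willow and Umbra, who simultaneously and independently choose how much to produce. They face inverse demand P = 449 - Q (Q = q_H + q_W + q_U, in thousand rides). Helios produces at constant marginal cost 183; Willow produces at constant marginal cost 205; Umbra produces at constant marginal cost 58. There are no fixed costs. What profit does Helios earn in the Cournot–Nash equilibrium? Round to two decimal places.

Helios's profit: π_H = (449 - Q)q_H - (183q_H). Setting ∂π_H/∂q_H = 0: 266 - 2q_H - (q_W + q_U) = 0.
Willow's profit: π_W = (449 - Q)q_W - (205q_W). Setting ∂π_W/∂q_W = 0: 244 - 2q_W - (q_H + q_U) = 0.
Umbra's profit: π_U = (449 - Q)q_U - (58q_U). Setting ∂π_U/∂q_U = 0: 391 - 2q_U - (q_H + q_W) = 0.
Adding the 3 first-order conditions: 901 − 4Q = 0, so Q = 901/4.
Back-substituting: q_H = (266 − 901/4) = 163/4, q_W = (244 − 901/4) = 75/4, q_U = (391 − 901/4) = 663/4.
Price P = 449 - 901/4 = 895/4.
Helios's profit: (895/4 - 183)·(163/4) = 1660.5625.

1660.56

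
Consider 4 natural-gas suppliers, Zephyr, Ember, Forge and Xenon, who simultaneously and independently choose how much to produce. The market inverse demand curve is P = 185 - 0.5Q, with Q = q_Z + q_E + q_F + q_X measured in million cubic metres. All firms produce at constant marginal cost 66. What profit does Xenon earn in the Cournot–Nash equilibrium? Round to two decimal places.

1132.88

Each firm earns π_i = (185 - 0.5Q)q_i - 66q_i.
First-order condition (treating rivals' output as given): 119 - q_i - (1/2)·Σ_{j≠i} q_j = 0.
With identical firms every q_j equals q_i, so Σ_{j≠i} q_j = 3q_i and 119 = (5/2)q_i, giving q_i = 238/5.
Price P = 185 - (1/2)·(952/5) = 449/5.
Xenon's profit: (449/5 - 66)·(238/5) = 1132.8800.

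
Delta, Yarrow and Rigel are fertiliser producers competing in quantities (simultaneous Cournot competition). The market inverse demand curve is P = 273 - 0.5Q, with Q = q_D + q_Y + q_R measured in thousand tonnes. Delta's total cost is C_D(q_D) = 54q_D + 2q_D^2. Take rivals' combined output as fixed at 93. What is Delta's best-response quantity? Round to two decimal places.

34.50

With rivals' combined output fixed at 93, Delta's profit is π_D = (273 - (1/2)·93 - (1/2)q_D)q_D - (54q_D + 2q_D²) = (453/2 - (1/2)q_D)q_D - (54q_D + 2q_D²).
∂π_D/∂q_D = 345/2 - 5q_D = 0, so q_D = 69/2.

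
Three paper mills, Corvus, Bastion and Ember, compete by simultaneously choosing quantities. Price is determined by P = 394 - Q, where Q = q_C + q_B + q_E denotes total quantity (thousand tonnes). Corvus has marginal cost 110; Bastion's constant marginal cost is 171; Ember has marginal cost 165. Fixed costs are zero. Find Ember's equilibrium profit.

Corvus's profit: π_C = (394 - Q)q_C - (110q_C). Setting ∂π_C/∂q_C = 0: 284 - 2q_C - (q_B + q_E) = 0.
Bastion's profit: π_B = (394 - Q)q_B - (171q_B). Setting ∂π_B/∂q_B = 0: 223 - 2q_B - (q_C + q_E) = 0.
Ember's first-order condition: 229 - 2q_E - (q_C + q_B) = 0.
Summing all 3 equations gives 736 − 4Q = 0, hence Q = 184.
Back-substituting: q_C = (284 − 184) = 100, q_B = (223 − 184) = 39, q_E = (229 − 184) = 45.
Price P = 394 - 184 = 210.
Ember's profit: (210 - 165)·45 = 2025.

2025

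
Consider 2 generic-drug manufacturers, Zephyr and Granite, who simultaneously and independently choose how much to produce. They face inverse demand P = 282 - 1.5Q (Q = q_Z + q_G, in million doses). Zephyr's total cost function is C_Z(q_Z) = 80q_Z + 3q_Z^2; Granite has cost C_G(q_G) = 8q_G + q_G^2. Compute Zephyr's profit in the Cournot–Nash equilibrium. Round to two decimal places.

883.47

Zephyr's profit: π_Z = (282 - 1.5Q)q_Z - (80q_Z + 3q_Z²). Setting ∂π_Z/∂q_Z = 0: 202 - 9q_Z - (3/2)(q_G) = 0.
Granite's first-order condition: 274 - 5q_G - (3/2)(q_Z) = 0.
Rearranging gives the reaction functions q_Z = (202 - (3/2)q_G)/9 and q_G = (274 - (3/2)q_Z)/5.
Substituting one into the other gives q_Z = 14.0117 and q_G = 50.5965.
Price P = 282 - (3/2)·64.6082 = 185.0877.
Zephyr's profit: 185.0877·14.0117 - 80·14.0117 - 3·14.0117² = 883.4743.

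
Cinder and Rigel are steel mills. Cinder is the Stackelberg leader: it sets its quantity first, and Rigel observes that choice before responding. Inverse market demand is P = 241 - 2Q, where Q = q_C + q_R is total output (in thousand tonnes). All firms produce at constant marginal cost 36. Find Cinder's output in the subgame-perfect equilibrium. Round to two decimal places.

Solve by backward induction. Given q_C, the follower Rigel maximises π_R = (241 - 2q_C - 2q_R)q_R - 36q_R.
Setting the follower's marginal profit to zero, 205 - 2q_C - 4q_R = 0, i.e. q_R = (205 - 2q_C)/4.
Cinder substitutes q_R(q_C) into its own profit: π_C = q_C(241 - 2q_C - (205 - 2q_C)/2) - 36q_C = (277/2 - q_C)q_C - 36q_C.
Leader FOC: 205/2 - 2q_C = 0, so q_C = 205/4.
Then q_R = (205 - 2·(205/4))/4 = 205/8.

51.25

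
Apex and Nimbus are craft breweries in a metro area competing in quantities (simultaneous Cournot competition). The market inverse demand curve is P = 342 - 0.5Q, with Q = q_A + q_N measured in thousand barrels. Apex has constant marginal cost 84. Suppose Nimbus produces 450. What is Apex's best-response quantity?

With the rival's output fixed at 450, Apex's profit is π_A = (342 - (1/2)·450 - (1/2)q_A)q_A - (84q_A) = (117 - (1/2)q_A)q_A - (84q_A).
∂π_A/∂q_A = 33 - q_A = 0, so q_A = 33.

33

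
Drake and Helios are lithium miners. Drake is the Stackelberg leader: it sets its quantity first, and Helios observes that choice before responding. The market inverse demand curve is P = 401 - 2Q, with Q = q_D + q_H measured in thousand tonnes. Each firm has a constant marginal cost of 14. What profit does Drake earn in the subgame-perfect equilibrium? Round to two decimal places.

9360.56

Solve by backward induction. Given q_D, the follower Helios maximises π_H = (401 - 2q_D - 2q_H)q_H - 14q_H.
Follower FOC: 387 - 2q_D - 4q_H = 0, so q_H(q_D) = (387 - 2q_D)/4.
Drake substitutes q_H(q_D) into its own profit: π_D = q_D(401 - 2q_D - (387 - 2q_D)/2) - 14q_D = (415/2 - q_D)q_D - 14q_D.
The leader's first-order condition 387/2 - 2q_D = 0 yields q_D = 387/4.
Then q_H = (387 - 2·(387/4))/4 = 387/8.
Price P = 401 - 2·(1161/8) = 443/4.
Drake's profit: (443/4 - 14)·(387/4) = 9360.5625.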